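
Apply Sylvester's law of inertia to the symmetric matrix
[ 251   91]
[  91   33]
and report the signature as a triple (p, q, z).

Answer: (2, 0, 0)

Derivation:
step 0: pivot 251 → sign +
step 1: pivot 2/251 → sign +
signature = (2, 0, 0)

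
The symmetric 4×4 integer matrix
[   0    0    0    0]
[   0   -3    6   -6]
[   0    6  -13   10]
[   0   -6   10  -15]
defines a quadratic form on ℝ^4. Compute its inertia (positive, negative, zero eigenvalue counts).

step 0: pivot -3 → sign −
step 1: pivot -1 → sign −
step 2: pivot 1 → sign +
step 3: row/col 3 already zero → sign 0
signature = (1, 2, 1)

Answer: (1, 2, 1)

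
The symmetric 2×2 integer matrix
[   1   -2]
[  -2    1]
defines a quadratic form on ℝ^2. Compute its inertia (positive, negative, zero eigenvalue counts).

Answer: (1, 1, 0)

Derivation:
step 0: pivot 1 → sign +
step 1: pivot -3 → sign −
signature = (1, 1, 0)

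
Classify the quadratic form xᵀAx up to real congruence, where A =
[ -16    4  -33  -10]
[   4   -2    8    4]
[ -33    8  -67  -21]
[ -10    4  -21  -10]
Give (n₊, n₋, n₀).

step 0: pivot -16 → sign −
step 1: pivot -1 → sign −
step 2: pivot 9/8 → sign +
step 3: pivot -2 → sign −
signature = (1, 3, 0)

Answer: (1, 3, 0)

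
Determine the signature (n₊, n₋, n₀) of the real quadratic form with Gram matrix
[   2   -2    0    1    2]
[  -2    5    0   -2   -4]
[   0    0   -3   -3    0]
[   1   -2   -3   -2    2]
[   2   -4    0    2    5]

step 0: pivot 2 → sign +
step 1: pivot 3 → sign +
step 2: pivot -3 → sign −
step 3: pivot 1/6 → sign +
step 4: pivot 1 → sign +
signature = (4, 1, 0)

Answer: (4, 1, 0)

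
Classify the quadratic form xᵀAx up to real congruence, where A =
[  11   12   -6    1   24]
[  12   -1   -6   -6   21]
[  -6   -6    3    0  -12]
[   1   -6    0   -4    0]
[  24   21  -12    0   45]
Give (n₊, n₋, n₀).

Answer: (2, 3, 0)

Derivation:
step 0: pivot 11 → sign +
step 1: pivot -155/11 → sign −
step 2: pivot -39/155 → sign −
step 3: pivot -3/13 → sign −
step 4: pivot 6 → sign +
signature = (2, 3, 0)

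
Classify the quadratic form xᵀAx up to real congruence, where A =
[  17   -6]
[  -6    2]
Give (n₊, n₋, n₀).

Answer: (1, 1, 0)

Derivation:
step 0: pivot 17 → sign +
step 1: pivot -2/17 → sign −
signature = (1, 1, 0)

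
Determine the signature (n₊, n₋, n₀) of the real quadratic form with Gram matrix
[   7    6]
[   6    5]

Answer: (1, 1, 0)

Derivation:
step 0: pivot 7 → sign +
step 1: pivot -1/7 → sign −
signature = (1, 1, 0)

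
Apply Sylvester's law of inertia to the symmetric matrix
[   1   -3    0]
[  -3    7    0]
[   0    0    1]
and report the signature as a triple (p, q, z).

step 0: pivot 1 → sign +
step 1: pivot -2 → sign −
step 2: pivot 1 → sign +
signature = (2, 1, 0)

Answer: (2, 1, 0)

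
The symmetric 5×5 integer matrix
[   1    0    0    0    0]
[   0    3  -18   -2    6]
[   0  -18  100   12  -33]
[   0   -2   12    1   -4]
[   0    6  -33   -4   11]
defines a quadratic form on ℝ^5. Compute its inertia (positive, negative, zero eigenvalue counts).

step 0: pivot 1 → sign +
step 1: pivot 3 → sign +
step 2: pivot -8 → sign −
step 3: pivot -1/3 → sign −
step 4: pivot 1/8 → sign +
signature = (3, 2, 0)

Answer: (3, 2, 0)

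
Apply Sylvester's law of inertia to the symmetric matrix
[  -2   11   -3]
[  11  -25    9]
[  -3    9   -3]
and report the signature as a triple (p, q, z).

Answer: (1, 2, 0)

Derivation:
step 0: pivot -2 → sign −
step 1: pivot 71/2 → sign +
step 2: pivot -6/71 → sign −
signature = (1, 2, 0)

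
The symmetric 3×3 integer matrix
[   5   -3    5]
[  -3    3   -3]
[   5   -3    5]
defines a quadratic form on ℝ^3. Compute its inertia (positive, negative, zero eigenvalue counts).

Answer: (2, 0, 1)

Derivation:
step 0: pivot 5 → sign +
step 1: pivot 6/5 → sign +
step 2: row/col 2 already zero → sign 0
signature = (2, 0, 1)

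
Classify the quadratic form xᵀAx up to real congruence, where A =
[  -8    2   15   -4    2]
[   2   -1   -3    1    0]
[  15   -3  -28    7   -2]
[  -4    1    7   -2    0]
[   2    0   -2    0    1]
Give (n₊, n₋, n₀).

Answer: (1, 4, 0)

Derivation:
step 0: pivot -8 → sign −
step 1: pivot -1/2 → sign −
step 2: pivot 5/4 → sign +
step 3: pivot -1/5 → sign −
step 4: pivot -3 → sign −
signature = (1, 4, 0)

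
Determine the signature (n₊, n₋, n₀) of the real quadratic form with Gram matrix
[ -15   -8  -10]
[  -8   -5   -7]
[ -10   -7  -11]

Answer: (0, 3, 0)

Derivation:
step 0: pivot -15 → sign −
step 1: pivot -11/15 → sign −
step 2: pivot -6/11 → sign −
signature = (0, 3, 0)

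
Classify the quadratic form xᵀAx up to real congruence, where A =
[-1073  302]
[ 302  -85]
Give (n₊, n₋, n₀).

step 0: pivot -1073 → sign −
step 1: pivot -1/1073 → sign −
signature = (0, 2, 0)

Answer: (0, 2, 0)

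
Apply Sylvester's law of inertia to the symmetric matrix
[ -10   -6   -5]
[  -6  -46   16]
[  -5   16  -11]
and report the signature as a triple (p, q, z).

Answer: (1, 2, 0)

Derivation:
step 0: pivot -10 → sign −
step 1: pivot -212/5 → sign −
step 2: pivot 3/212 → sign +
signature = (1, 2, 0)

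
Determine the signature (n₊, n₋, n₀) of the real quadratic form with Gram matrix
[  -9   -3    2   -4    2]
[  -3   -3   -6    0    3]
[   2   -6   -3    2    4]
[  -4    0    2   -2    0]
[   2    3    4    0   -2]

step 0: pivot -9 → sign −
step 1: pivot -2 → sign −
step 2: pivot 59/3 → sign +
step 3: pivot 6/59 → sign +
step 4: pivot 1/2 → sign +
signature = (3, 2, 0)

Answer: (3, 2, 0)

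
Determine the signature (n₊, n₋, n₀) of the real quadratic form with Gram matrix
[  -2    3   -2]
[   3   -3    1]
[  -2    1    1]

step 0: pivot -2 → sign −
step 1: pivot 3/2 → sign +
step 2: pivot 1/3 → sign +
signature = (2, 1, 0)

Answer: (2, 1, 0)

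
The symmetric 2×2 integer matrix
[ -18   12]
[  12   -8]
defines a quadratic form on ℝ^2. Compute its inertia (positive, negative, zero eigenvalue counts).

Answer: (0, 1, 1)

Derivation:
step 0: pivot -18 → sign −
step 1: row/col 1 already zero → sign 0
signature = (0, 1, 1)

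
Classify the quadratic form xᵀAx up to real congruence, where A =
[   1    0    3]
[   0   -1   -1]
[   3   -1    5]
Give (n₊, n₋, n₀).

Answer: (1, 2, 0)

Derivation:
step 0: pivot 1 → sign +
step 1: pivot -1 → sign −
step 2: pivot -3 → sign −
signature = (1, 2, 0)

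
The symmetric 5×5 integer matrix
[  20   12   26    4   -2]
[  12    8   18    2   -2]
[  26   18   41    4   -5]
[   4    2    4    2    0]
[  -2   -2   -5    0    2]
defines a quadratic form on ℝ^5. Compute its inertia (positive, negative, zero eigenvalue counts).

step 0: pivot 20 → sign +
step 1: pivot 4/5 → sign +
step 2: pivot 1 → sign +
step 3: pivot 1 → sign +
step 4: row/col 4 already zero → sign 0
signature = (4, 0, 1)

Answer: (4, 0, 1)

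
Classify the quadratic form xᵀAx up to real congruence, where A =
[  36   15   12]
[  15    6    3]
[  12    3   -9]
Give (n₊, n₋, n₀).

step 0: pivot 36 → sign +
step 1: pivot -1/4 → sign −
step 2: pivot 3 → sign +
signature = (2, 1, 0)

Answer: (2, 1, 0)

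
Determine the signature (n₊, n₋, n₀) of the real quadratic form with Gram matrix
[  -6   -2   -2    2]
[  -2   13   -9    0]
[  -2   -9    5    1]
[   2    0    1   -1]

step 0: pivot -6 → sign −
step 1: pivot 41/3 → sign +
step 2: pivot 24/41 → sign +
step 3: pivot -3/8 → sign −
signature = (2, 2, 0)

Answer: (2, 2, 0)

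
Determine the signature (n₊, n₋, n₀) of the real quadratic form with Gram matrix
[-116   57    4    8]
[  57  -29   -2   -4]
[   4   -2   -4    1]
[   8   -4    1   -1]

Answer: (0, 4, 0)

Derivation:
step 0: pivot -116 → sign −
step 1: pivot -115/116 → sign −
step 2: pivot -444/115 → sign −
step 3: pivot -3/148 → sign −
signature = (0, 4, 0)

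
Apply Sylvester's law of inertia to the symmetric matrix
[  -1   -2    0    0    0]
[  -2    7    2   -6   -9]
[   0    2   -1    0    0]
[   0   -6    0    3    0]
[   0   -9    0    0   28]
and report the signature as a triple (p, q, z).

Answer: (3, 2, 0)

Derivation:
step 0: pivot -1 → sign −
step 1: pivot 11 → sign +
step 2: pivot -15/11 → sign −
step 3: pivot 3/5 → sign +
step 4: pivot 1 → sign +
signature = (3, 2, 0)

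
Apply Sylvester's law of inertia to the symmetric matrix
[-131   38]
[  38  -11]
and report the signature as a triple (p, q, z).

Answer: (1, 1, 0)

Derivation:
step 0: pivot -131 → sign −
step 1: pivot 3/131 → sign +
signature = (1, 1, 0)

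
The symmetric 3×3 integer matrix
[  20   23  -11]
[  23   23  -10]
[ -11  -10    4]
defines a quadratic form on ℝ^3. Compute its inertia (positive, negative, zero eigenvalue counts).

Answer: (1, 2, 0)

Derivation:
step 0: pivot 20 → sign +
step 1: pivot -69/20 → sign −
step 2: pivot -1/69 → sign −
signature = (1, 2, 0)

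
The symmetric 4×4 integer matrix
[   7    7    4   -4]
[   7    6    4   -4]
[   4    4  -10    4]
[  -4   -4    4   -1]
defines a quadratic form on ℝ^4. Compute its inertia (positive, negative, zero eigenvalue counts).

Answer: (1, 3, 0)

Derivation:
step 0: pivot 7 → sign +
step 1: pivot -1 → sign −
step 2: pivot -86/7 → sign −
step 3: pivot -3/43 → sign −
signature = (1, 3, 0)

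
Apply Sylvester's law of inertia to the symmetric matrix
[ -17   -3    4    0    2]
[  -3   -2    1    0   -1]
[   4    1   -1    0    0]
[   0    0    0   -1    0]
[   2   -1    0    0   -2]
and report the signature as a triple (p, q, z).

Answer: (1, 4, 0)

Derivation:
step 0: pivot -17 → sign −
step 1: pivot -25/17 → sign −
step 2: pivot -1 → sign −
step 3: pivot -13/25 → sign −
step 4: pivot 1/13 → sign +
signature = (1, 4, 0)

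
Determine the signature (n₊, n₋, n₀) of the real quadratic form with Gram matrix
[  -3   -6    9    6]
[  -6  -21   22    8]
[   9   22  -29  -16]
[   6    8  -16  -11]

Answer: (1, 3, 0)

Derivation:
step 0: pivot -3 → sign −
step 1: pivot -9 → sign −
step 2: pivot -2/9 → sign −
step 3: pivot 3 → sign +
signature = (1, 3, 0)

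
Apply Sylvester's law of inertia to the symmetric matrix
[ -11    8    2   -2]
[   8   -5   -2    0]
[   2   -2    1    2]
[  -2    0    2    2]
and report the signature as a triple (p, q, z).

Answer: (2, 2, 0)

Derivation:
step 0: pivot -11 → sign −
step 1: pivot 9/11 → sign +
step 2: pivot 1 → sign +
step 3: pivot -2/3 → sign −
signature = (2, 2, 0)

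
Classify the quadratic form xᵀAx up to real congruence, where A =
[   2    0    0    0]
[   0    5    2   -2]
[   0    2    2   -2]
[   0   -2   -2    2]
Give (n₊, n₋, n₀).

Answer: (3, 0, 1)

Derivation:
step 0: pivot 2 → sign +
step 1: pivot 5 → sign +
step 2: pivot 6/5 → sign +
step 3: row/col 3 already zero → sign 0
signature = (3, 0, 1)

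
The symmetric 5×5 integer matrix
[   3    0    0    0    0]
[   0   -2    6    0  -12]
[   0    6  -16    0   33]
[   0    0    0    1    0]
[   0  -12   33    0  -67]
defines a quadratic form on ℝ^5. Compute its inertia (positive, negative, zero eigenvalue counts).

Answer: (4, 1, 0)

Derivation:
step 0: pivot 3 → sign +
step 1: pivot -2 → sign −
step 2: pivot 2 → sign +
step 3: pivot 1 → sign +
step 4: pivot 1/2 → sign +
signature = (4, 1, 0)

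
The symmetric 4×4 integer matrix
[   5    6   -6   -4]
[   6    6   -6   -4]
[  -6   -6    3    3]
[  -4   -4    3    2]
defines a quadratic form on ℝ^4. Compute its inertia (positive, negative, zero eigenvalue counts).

Answer: (1, 3, 0)

Derivation:
step 0: pivot 5 → sign +
step 1: pivot -6/5 → sign −
step 2: pivot -3 → sign −
step 3: pivot -1/3 → sign −
signature = (1, 3, 0)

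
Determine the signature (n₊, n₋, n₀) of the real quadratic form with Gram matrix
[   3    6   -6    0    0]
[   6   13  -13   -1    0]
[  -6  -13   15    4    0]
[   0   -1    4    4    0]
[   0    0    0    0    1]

Answer: (4, 1, 0)

Derivation:
step 0: pivot 3 → sign +
step 1: pivot 1 → sign +
step 2: pivot 2 → sign +
step 3: pivot -3/2 → sign −
step 4: pivot 1 → sign +
signature = (4, 1, 0)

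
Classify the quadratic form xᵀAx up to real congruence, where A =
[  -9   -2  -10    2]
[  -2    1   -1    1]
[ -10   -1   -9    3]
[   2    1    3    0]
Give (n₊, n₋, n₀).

step 0: pivot -9 → sign −
step 1: pivot 13/9 → sign +
step 2: pivot 14/13 → sign +
step 3: pivot 1/7 → sign +
signature = (3, 1, 0)

Answer: (3, 1, 0)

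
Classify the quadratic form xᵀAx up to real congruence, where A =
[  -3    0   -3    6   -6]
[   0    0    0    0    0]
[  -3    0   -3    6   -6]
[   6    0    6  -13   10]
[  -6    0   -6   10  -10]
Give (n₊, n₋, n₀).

Answer: (1, 2, 2)

Derivation:
step 0: pivot -3 → sign −
step 1: pivot -1 → sign −
step 2: pivot 6 → sign +
step 3: row/col 3 already zero → sign 0
step 4: row/col 4 already zero → sign 0
signature = (1, 2, 2)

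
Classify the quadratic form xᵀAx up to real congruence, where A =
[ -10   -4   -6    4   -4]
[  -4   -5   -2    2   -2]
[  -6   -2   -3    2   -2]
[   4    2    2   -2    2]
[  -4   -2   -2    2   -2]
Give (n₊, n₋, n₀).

Answer: (1, 3, 1)

Derivation:
step 0: pivot -10 → sign −
step 1: pivot -17/5 → sign −
step 2: pivot 11/17 → sign +
step 3: pivot -6/11 → sign −
step 4: row/col 4 already zero → sign 0
signature = (1, 3, 1)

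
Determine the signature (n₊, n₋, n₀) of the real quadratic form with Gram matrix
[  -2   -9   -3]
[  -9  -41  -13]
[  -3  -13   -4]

step 0: pivot -2 → sign −
step 1: pivot -1/2 → sign −
step 2: pivot 1 → sign +
signature = (1, 2, 0)

Answer: (1, 2, 0)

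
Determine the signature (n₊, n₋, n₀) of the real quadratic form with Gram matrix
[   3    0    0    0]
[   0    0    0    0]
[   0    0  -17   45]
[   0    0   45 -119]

Answer: (2, 1, 1)

Derivation:
step 0: pivot 3 → sign +
step 1: pivot -17 → sign −
step 2: pivot 2/17 → sign +
step 3: row/col 3 already zero → sign 0
signature = (2, 1, 1)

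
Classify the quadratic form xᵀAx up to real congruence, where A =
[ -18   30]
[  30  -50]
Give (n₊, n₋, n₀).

step 0: pivot -18 → sign −
step 1: row/col 1 already zero → sign 0
signature = (0, 1, 1)

Answer: (0, 1, 1)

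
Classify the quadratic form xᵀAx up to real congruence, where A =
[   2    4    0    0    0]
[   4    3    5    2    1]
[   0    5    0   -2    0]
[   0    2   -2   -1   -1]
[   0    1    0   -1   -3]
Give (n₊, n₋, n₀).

step 0: pivot 2 → sign +
step 1: pivot -5 → sign −
step 2: pivot 5 → sign +
step 3: pivot -1/5 → sign −
step 4: pivot -6/5 → sign −
signature = (2, 3, 0)

Answer: (2, 3, 0)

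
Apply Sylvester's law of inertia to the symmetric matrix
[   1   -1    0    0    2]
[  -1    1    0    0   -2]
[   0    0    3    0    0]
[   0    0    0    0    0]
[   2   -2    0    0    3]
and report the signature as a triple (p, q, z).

Answer: (2, 1, 2)

Derivation:
step 0: pivot 1 → sign +
step 1: pivot 3 → sign +
step 2: pivot -1 → sign −
step 3: row/col 3 already zero → sign 0
step 4: row/col 4 already zero → sign 0
signature = (2, 1, 2)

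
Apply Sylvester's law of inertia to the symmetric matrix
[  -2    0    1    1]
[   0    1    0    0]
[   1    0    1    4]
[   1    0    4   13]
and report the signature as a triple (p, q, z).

step 0: pivot -2 → sign −
step 1: pivot 1 → sign +
step 2: pivot 3/2 → sign +
step 3: row/col 3 already zero → sign 0
signature = (2, 1, 1)

Answer: (2, 1, 1)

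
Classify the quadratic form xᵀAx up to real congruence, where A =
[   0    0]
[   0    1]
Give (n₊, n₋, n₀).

step 0: pivot 1 → sign +
step 1: row/col 1 already zero → sign 0
signature = (1, 0, 1)

Answer: (1, 0, 1)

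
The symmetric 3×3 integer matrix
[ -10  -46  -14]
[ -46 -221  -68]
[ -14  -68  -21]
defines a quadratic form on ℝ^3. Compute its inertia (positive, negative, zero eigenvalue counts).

Answer: (0, 3, 0)

Derivation:
step 0: pivot -10 → sign −
step 1: pivot -47/5 → sign −
step 2: pivot -1/47 → sign −
signature = (0, 3, 0)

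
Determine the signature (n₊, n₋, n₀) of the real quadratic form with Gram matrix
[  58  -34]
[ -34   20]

step 0: pivot 58 → sign +
step 1: pivot 2/29 → sign +
signature = (2, 0, 0)

Answer: (2, 0, 0)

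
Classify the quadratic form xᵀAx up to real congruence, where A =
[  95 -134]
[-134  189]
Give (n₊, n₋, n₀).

Answer: (1, 1, 0)

Derivation:
step 0: pivot 95 → sign +
step 1: pivot -1/95 → sign −
signature = (1, 1, 0)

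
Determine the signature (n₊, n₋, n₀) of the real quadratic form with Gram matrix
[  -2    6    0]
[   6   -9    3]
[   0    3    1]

step 0: pivot -2 → sign −
step 1: pivot 9 → sign +
step 2: row/col 2 already zero → sign 0
signature = (1, 1, 1)

Answer: (1, 1, 1)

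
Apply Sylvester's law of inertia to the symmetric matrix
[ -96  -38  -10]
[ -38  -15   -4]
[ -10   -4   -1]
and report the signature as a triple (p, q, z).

Answer: (1, 1, 1)

Derivation:
step 0: pivot -96 → sign −
step 1: pivot 1/24 → sign +
step 2: row/col 2 already zero → sign 0
signature = (1, 1, 1)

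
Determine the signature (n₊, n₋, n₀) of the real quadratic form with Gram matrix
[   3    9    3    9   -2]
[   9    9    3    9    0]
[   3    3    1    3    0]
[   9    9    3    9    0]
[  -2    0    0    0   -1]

Answer: (1, 2, 2)

Derivation:
step 0: pivot 3 → sign +
step 1: pivot -18 → sign −
step 2: pivot -1/3 → sign −
step 3: row/col 3 already zero → sign 0
step 4: row/col 4 already zero → sign 0
signature = (1, 2, 2)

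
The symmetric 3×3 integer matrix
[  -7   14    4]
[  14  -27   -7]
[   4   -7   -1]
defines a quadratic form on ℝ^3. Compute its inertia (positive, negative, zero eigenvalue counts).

step 0: pivot -7 → sign −
step 1: pivot 1 → sign +
step 2: pivot 2/7 → sign +
signature = (2, 1, 0)

Answer: (2, 1, 0)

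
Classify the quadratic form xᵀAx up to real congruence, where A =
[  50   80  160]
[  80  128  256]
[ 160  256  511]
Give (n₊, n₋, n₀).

step 0: pivot 50 → sign +
step 1: pivot -1 → sign −
step 2: row/col 2 already zero → sign 0
signature = (1, 1, 1)

Answer: (1, 1, 1)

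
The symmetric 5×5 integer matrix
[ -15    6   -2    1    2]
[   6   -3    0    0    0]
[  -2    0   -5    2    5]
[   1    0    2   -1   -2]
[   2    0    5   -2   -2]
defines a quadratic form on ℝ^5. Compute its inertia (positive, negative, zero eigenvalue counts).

step 0: pivot -15 → sign −
step 1: pivot -3/5 → sign −
step 2: pivot -11/3 → sign −
step 3: pivot -2/11 → sign −
step 4: pivot 3 → sign +
signature = (1, 4, 0)

Answer: (1, 4, 0)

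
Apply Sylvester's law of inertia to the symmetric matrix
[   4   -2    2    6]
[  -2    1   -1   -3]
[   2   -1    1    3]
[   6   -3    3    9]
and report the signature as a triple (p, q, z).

step 0: pivot 4 → sign +
step 1: row/col 1 already zero → sign 0
step 2: row/col 2 already zero → sign 0
step 3: row/col 3 already zero → sign 0
signature = (1, 0, 3)

Answer: (1, 0, 3)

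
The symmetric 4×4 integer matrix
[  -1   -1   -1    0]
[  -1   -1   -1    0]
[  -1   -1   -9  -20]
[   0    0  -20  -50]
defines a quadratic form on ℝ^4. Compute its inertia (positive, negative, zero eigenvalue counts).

step 0: pivot -1 → sign −
step 1: pivot -8 → sign −
step 2: row/col 2 already zero → sign 0
step 3: row/col 3 already zero → sign 0
signature = (0, 2, 2)

Answer: (0, 2, 2)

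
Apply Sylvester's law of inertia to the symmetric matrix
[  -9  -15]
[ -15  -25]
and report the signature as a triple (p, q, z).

Answer: (0, 1, 1)

Derivation:
step 0: pivot -9 → sign −
step 1: row/col 1 already zero → sign 0
signature = (0, 1, 1)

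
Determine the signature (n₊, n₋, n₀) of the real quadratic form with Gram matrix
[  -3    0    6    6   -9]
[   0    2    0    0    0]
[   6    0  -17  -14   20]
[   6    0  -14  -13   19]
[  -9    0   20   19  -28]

step 0: pivot -3 → sign −
step 1: pivot 2 → sign +
step 2: pivot -5 → sign −
step 3: pivot -1/5 → sign −
step 4: row/col 4 already zero → sign 0
signature = (1, 3, 1)

Answer: (1, 3, 1)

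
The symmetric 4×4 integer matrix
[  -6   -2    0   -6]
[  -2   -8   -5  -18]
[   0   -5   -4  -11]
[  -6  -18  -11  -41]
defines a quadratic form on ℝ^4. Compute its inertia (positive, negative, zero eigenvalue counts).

step 0: pivot -6 → sign −
step 1: pivot -22/3 → sign −
step 2: pivot -13/22 → sign −
step 3: pivot -1/13 → sign −
signature = (0, 4, 0)

Answer: (0, 4, 0)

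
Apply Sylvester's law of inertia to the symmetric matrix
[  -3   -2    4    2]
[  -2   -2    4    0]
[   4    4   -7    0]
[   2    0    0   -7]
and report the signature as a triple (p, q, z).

Answer: (1, 3, 0)

Derivation:
step 0: pivot -3 → sign −
step 1: pivot -2/3 → sign −
step 2: pivot 1 → sign +
step 3: pivot -3 → sign −
signature = (1, 3, 0)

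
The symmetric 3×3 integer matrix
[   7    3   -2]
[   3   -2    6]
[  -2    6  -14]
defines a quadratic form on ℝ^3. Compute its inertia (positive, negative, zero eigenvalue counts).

Answer: (1, 2, 0)

Derivation:
step 0: pivot 7 → sign +
step 1: pivot -23/7 → sign −
step 2: pivot -6/23 → sign −
signature = (1, 2, 0)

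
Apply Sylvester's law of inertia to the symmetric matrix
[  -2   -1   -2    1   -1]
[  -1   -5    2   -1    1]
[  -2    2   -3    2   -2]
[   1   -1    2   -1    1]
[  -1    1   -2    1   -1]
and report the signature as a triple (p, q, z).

Answer: (1, 2, 2)

Derivation:
step 0: pivot -2 → sign −
step 1: pivot -9/2 → sign −
step 2: pivot 1 → sign +
step 3: row/col 3 already zero → sign 0
step 4: row/col 4 already zero → sign 0
signature = (1, 2, 2)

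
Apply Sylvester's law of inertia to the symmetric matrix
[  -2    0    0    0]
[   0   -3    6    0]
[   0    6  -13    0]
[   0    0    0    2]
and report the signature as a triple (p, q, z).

Answer: (1, 3, 0)

Derivation:
step 0: pivot -2 → sign −
step 1: pivot -3 → sign −
step 2: pivot -1 → sign −
step 3: pivot 2 → sign +
signature = (1, 3, 0)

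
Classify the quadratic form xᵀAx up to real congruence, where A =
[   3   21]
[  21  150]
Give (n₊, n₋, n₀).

Answer: (2, 0, 0)

Derivation:
step 0: pivot 3 → sign +
step 1: pivot 3 → sign +
signature = (2, 0, 0)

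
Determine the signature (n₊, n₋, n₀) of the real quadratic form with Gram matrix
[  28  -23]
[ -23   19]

Answer: (2, 0, 0)

Derivation:
step 0: pivot 28 → sign +
step 1: pivot 3/28 → sign +
signature = (2, 0, 0)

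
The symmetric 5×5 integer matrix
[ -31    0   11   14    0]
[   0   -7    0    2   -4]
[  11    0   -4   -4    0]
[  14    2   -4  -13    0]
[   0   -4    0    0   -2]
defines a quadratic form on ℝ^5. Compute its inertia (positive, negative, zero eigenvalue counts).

Answer: (1, 4, 0)

Derivation:
step 0: pivot -31 → sign −
step 1: pivot -7 → sign −
step 2: pivot -3/31 → sign −
step 3: pivot 25/7 → sign +
step 4: pivot -2/25 → sign −
signature = (1, 4, 0)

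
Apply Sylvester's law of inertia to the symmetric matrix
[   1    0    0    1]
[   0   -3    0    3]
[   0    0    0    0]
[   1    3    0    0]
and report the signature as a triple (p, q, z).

step 0: pivot 1 → sign +
step 1: pivot -3 → sign −
step 2: pivot 2 → sign +
step 3: row/col 3 already zero → sign 0
signature = (2, 1, 1)

Answer: (2, 1, 1)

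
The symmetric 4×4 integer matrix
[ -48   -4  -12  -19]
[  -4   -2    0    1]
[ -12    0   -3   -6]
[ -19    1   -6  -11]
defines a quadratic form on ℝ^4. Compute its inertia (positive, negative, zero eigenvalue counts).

step 0: pivot -48 → sign −
step 1: pivot -5/3 → sign −
step 2: pivot 3/5 → sign +
step 3: pivot 3/8 → sign +
signature = (2, 2, 0)

Answer: (2, 2, 0)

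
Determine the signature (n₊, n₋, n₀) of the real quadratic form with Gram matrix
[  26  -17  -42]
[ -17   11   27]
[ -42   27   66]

Answer: (1, 1, 1)

Derivation:
step 0: pivot 26 → sign +
step 1: pivot -3/26 → sign −
step 2: row/col 2 already zero → sign 0
signature = (1, 1, 1)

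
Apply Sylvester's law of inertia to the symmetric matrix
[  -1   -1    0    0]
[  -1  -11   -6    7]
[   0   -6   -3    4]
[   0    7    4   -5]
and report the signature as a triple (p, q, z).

step 0: pivot -1 → sign −
step 1: pivot -10 → sign −
step 2: pivot 3/5 → sign +
step 3: pivot -1/6 → sign −
signature = (1, 3, 0)

Answer: (1, 3, 0)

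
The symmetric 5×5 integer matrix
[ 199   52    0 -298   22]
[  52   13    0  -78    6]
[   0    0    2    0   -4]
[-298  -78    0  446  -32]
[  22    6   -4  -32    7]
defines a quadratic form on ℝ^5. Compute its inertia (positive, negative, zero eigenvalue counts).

Answer: (3, 2, 0)

Derivation:
step 0: pivot 199 → sign +
step 1: pivot -117/199 → sign −
step 2: pivot 2 → sign +
step 3: pivot -2/9 → sign −
step 4: pivot 3/13 → sign +
signature = (3, 2, 0)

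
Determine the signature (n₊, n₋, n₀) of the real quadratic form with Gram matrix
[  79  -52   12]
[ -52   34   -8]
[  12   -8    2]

Answer: (2, 1, 0)

Derivation:
step 0: pivot 79 → sign +
step 1: pivot -18/79 → sign −
step 2: pivot 2/9 → sign +
signature = (2, 1, 0)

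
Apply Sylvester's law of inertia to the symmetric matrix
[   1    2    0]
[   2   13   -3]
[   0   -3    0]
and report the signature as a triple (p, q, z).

step 0: pivot 1 → sign +
step 1: pivot 9 → sign +
step 2: pivot -1 → sign −
signature = (2, 1, 0)

Answer: (2, 1, 0)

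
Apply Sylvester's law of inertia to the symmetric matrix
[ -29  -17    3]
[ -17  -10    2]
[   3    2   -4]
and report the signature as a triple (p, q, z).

Answer: (0, 3, 0)

Derivation:
step 0: pivot -29 → sign −
step 1: pivot -1/29 → sign −
step 2: pivot -2 → sign −
signature = (0, 3, 0)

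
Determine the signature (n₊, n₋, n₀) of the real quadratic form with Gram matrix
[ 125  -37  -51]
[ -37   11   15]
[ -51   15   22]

step 0: pivot 125 → sign +
step 1: pivot 6/125 → sign +
step 2: pivot 1 → sign +
signature = (3, 0, 0)

Answer: (3, 0, 0)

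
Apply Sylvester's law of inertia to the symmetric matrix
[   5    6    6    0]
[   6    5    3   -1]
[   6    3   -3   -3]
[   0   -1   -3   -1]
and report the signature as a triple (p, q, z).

step 0: pivot 5 → sign +
step 1: pivot -11/5 → sign −
step 2: pivot -24/11 → sign −
step 3: row/col 3 already zero → sign 0
signature = (1, 2, 1)

Answer: (1, 2, 1)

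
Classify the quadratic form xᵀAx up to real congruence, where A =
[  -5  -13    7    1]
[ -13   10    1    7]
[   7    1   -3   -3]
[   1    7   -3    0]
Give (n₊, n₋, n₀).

step 0: pivot -5 → sign −
step 1: pivot 219/5 → sign +
step 2: pivot 10/219 → sign +
step 3: pivot -3/5 → sign −
signature = (2, 2, 0)

Answer: (2, 2, 0)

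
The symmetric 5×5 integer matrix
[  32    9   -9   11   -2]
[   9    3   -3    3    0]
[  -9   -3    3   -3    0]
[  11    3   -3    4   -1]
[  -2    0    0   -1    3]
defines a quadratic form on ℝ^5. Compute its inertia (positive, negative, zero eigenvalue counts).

step 0: pivot 32 → sign +
step 1: pivot 15/32 → sign +
step 2: pivot 1/5 → sign +
step 3: pivot 2 → sign +
step 4: row/col 4 already zero → sign 0
signature = (4, 0, 1)

Answer: (4, 0, 1)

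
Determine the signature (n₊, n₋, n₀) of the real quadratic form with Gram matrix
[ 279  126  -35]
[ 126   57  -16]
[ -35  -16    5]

step 0: pivot 279 → sign +
step 1: pivot 3/31 → sign +
step 2: pivot 2/9 → sign +
signature = (3, 0, 0)

Answer: (3, 0, 0)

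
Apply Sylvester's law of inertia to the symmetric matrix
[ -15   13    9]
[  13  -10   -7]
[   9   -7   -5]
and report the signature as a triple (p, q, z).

Answer: (1, 2, 0)

Derivation:
step 0: pivot -15 → sign −
step 1: pivot 19/15 → sign +
step 2: pivot -2/19 → sign −
signature = (1, 2, 0)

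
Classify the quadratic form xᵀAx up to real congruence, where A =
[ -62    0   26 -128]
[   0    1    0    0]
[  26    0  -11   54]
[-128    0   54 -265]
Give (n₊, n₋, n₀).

step 0: pivot -62 → sign −
step 1: pivot 1 → sign +
step 2: pivot -3/31 → sign −
step 3: pivot 1/3 → sign +
signature = (2, 2, 0)

Answer: (2, 2, 0)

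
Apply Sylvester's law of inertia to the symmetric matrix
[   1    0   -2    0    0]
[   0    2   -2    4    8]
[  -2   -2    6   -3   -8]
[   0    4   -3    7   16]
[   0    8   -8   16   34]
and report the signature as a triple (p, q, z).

step 0: pivot 1 → sign +
step 1: pivot 2 → sign +
step 2: pivot -1 → sign −
step 3: pivot 1 → sign +
step 4: pivot 2 → sign +
signature = (4, 1, 0)

Answer: (4, 1, 0)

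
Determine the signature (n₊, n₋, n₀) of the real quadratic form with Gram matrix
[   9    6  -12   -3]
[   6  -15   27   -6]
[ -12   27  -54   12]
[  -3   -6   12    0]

Answer: (1, 3, 0)

Derivation:
step 0: pivot 9 → sign +
step 1: pivot -19 → sign −
step 2: pivot -105/19 → sign −
step 3: pivot -3/35 → sign −
signature = (1, 3, 0)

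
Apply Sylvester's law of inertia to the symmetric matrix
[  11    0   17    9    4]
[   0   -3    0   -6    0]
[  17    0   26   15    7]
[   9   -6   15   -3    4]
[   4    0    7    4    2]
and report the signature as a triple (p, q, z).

step 0: pivot 11 → sign +
step 1: pivot -3 → sign −
step 2: pivot -3/11 → sign −
step 3: pivot 6 → sign +
step 4: pivot 1/3 → sign +
signature = (3, 2, 0)

Answer: (3, 2, 0)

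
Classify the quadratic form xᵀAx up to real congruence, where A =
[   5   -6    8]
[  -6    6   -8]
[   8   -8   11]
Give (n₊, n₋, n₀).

Answer: (2, 1, 0)

Derivation:
step 0: pivot 5 → sign +
step 1: pivot -6/5 → sign −
step 2: pivot 1/3 → sign +
signature = (2, 1, 0)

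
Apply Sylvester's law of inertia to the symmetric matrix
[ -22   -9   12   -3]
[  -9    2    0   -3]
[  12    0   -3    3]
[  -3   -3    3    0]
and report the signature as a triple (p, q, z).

Answer: (1, 3, 0)

Derivation:
step 0: pivot -22 → sign −
step 1: pivot 125/22 → sign +
step 2: pivot -87/125 → sign −
step 3: pivot -3/29 → sign −
signature = (1, 3, 0)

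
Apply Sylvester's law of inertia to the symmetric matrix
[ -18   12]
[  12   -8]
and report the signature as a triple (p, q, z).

step 0: pivot -18 → sign −
step 1: row/col 1 already zero → sign 0
signature = (0, 1, 1)

Answer: (0, 1, 1)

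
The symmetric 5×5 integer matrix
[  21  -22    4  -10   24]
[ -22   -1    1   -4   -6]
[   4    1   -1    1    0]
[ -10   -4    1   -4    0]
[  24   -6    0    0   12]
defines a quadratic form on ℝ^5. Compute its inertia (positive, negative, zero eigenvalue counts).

step 0: pivot 21 → sign +
step 1: pivot -505/21 → sign −
step 2: pivot -324/505 → sign −
step 3: pivot 1/36 → sign +
step 4: row/col 4 already zero → sign 0
signature = (2, 2, 1)

Answer: (2, 2, 1)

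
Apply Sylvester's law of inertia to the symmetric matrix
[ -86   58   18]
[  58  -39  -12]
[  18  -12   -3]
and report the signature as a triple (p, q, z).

step 0: pivot -86 → sign −
step 1: pivot 5/43 → sign +
step 2: pivot 3/5 → sign +
signature = (2, 1, 0)

Answer: (2, 1, 0)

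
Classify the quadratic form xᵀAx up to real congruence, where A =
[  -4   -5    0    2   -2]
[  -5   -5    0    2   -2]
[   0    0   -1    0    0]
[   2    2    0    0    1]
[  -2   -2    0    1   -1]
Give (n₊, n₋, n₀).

step 0: pivot -4 → sign −
step 1: pivot 5/4 → sign +
step 2: pivot -1 → sign −
step 3: pivot 4/5 → sign +
step 4: pivot -1/4 → sign −
signature = (2, 3, 0)

Answer: (2, 3, 0)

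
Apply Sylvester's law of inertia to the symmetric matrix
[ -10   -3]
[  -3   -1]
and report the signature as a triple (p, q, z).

step 0: pivot -10 → sign −
step 1: pivot -1/10 → sign −
signature = (0, 2, 0)

Answer: (0, 2, 0)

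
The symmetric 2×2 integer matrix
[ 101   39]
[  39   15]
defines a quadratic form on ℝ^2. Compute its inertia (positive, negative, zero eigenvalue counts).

Answer: (1, 1, 0)

Derivation:
step 0: pivot 101 → sign +
step 1: pivot -6/101 → sign −
signature = (1, 1, 0)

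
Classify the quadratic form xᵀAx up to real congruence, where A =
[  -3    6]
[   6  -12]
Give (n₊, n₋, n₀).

step 0: pivot -3 → sign −
step 1: row/col 1 already zero → sign 0
signature = (0, 1, 1)

Answer: (0, 1, 1)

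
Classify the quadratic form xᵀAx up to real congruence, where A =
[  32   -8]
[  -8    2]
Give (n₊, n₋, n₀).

Answer: (1, 0, 1)

Derivation:
step 0: pivot 32 → sign +
step 1: row/col 1 already zero → sign 0
signature = (1, 0, 1)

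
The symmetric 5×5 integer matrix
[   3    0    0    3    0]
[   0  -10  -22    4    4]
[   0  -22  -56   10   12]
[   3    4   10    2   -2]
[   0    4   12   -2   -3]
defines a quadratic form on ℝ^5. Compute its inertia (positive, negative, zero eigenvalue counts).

step 0: pivot 3 → sign +
step 1: pivot -10 → sign −
step 2: pivot -38/5 → sign −
step 3: pivot 15/19 → sign +
step 4: pivot -1/15 → sign −
signature = (2, 3, 0)

Answer: (2, 3, 0)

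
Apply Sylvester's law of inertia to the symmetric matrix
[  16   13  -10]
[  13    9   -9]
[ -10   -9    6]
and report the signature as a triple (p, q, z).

Answer: (2, 1, 0)

Derivation:
step 0: pivot 16 → sign +
step 1: pivot -25/16 → sign −
step 2: pivot 6/25 → sign +
signature = (2, 1, 0)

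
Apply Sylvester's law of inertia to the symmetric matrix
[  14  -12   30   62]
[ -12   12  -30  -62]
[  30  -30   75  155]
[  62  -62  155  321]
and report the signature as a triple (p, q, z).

step 0: pivot 14 → sign +
step 1: pivot 12/7 → sign +
step 2: pivot 2/3 → sign +
step 3: row/col 3 already zero → sign 0
signature = (3, 0, 1)

Answer: (3, 0, 1)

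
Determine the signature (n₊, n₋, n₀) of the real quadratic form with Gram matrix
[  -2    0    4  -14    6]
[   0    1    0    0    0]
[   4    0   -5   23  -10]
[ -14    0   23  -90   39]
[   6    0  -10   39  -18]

step 0: pivot -2 → sign −
step 1: pivot 1 → sign +
step 2: pivot 3 → sign +
step 3: pivot -1/3 → sign −
step 4: pivot -1 → sign −
signature = (2, 3, 0)

Answer: (2, 3, 0)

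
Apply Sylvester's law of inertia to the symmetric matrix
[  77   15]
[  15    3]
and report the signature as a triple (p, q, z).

step 0: pivot 77 → sign +
step 1: pivot 6/77 → sign +
signature = (2, 0, 0)

Answer: (2, 0, 0)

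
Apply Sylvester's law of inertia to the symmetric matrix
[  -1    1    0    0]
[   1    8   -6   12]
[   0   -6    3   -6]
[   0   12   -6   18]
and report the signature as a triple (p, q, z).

Answer: (2, 2, 0)

Derivation:
step 0: pivot -1 → sign −
step 1: pivot 9 → sign +
step 2: pivot -1 → sign −
step 3: pivot 6 → sign +
signature = (2, 2, 0)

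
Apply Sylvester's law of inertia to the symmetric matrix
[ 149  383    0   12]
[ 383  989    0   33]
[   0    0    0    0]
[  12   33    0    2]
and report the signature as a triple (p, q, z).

step 0: pivot 149 → sign +
step 1: pivot 672/149 → sign +
step 2: pivot 1/224 → sign +
step 3: row/col 3 already zero → sign 0
signature = (3, 0, 1)

Answer: (3, 0, 1)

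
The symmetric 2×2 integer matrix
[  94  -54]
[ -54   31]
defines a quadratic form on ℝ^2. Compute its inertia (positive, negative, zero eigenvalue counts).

step 0: pivot 94 → sign +
step 1: pivot -1/47 → sign −
signature = (1, 1, 0)

Answer: (1, 1, 0)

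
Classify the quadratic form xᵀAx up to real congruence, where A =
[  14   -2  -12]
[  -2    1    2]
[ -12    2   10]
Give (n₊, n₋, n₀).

Answer: (2, 1, 0)

Derivation:
step 0: pivot 14 → sign +
step 1: pivot 5/7 → sign +
step 2: pivot -2/5 → sign −
signature = (2, 1, 0)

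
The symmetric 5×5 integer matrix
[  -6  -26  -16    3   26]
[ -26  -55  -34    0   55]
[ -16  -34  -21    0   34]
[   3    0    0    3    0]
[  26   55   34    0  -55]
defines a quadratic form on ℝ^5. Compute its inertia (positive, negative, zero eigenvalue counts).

Answer: (3, 1, 1)

Derivation:
step 0: pivot -6 → sign −
step 1: pivot 173/3 → sign +
step 2: pivot 3/173 → sign +
step 3: pivot 3/2 → sign +
step 4: row/col 4 already zero → sign 0
signature = (3, 1, 1)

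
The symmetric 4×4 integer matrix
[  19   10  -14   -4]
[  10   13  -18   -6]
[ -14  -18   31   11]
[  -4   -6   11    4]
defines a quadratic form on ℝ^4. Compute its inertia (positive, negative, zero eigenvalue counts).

Answer: (3, 1, 0)

Derivation:
step 0: pivot 19 → sign +
step 1: pivot 147/19 → sign +
step 2: pivot 893/147 → sign +
step 3: pivot -3/893 → sign −
signature = (3, 1, 0)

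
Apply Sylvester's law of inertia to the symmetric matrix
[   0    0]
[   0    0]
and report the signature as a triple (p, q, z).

Answer: (0, 0, 2)

Derivation:
step 0: row/col 0 already zero → sign 0
step 1: row/col 1 already zero → sign 0
signature = (0, 0, 2)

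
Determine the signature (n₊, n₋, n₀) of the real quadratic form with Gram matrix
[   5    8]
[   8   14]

step 0: pivot 5 → sign +
step 1: pivot 6/5 → sign +
signature = (2, 0, 0)

Answer: (2, 0, 0)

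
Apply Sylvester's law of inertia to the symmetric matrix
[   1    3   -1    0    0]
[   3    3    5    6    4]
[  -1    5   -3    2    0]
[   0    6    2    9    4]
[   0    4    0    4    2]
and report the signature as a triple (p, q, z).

step 0: pivot 1 → sign +
step 1: pivot -6 → sign −
step 2: pivot 20/3 → sign +
step 3: pivot 2/5 → sign +
step 4: row/col 4 already zero → sign 0
signature = (3, 1, 1)

Answer: (3, 1, 1)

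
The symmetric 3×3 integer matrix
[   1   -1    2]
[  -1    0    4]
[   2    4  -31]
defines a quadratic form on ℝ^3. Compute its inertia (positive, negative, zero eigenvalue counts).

step 0: pivot 1 → sign +
step 1: pivot -1 → sign −
step 2: pivot 1 → sign +
signature = (2, 1, 0)

Answer: (2, 1, 0)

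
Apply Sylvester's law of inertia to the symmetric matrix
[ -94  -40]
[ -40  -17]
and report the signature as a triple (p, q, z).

Answer: (1, 1, 0)

Derivation:
step 0: pivot -94 → sign −
step 1: pivot 1/47 → sign +
signature = (1, 1, 0)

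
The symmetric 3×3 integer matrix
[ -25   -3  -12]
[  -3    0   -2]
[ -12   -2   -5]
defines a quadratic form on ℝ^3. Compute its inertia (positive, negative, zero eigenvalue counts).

Answer: (1, 2, 0)

Derivation:
step 0: pivot -25 → sign −
step 1: pivot 9/25 → sign +
step 2: pivot -1/9 → sign −
signature = (1, 2, 0)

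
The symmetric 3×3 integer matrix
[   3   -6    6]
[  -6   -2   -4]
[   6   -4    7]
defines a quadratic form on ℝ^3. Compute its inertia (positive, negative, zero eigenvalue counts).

Answer: (1, 2, 0)

Derivation:
step 0: pivot 3 → sign +
step 1: pivot -14 → sign −
step 2: pivot -3/7 → sign −
signature = (1, 2, 0)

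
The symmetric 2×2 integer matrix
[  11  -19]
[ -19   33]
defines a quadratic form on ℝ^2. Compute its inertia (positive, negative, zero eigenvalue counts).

step 0: pivot 11 → sign +
step 1: pivot 2/11 → sign +
signature = (2, 0, 0)

Answer: (2, 0, 0)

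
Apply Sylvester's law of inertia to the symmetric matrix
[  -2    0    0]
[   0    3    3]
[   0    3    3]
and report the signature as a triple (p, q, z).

step 0: pivot -2 → sign −
step 1: pivot 3 → sign +
step 2: row/col 2 already zero → sign 0
signature = (1, 1, 1)

Answer: (1, 1, 1)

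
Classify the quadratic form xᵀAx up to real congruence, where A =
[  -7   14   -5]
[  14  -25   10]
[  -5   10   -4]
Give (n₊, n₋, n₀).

step 0: pivot -7 → sign −
step 1: pivot 3 → sign +
step 2: pivot -3/7 → sign −
signature = (1, 2, 0)

Answer: (1, 2, 0)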